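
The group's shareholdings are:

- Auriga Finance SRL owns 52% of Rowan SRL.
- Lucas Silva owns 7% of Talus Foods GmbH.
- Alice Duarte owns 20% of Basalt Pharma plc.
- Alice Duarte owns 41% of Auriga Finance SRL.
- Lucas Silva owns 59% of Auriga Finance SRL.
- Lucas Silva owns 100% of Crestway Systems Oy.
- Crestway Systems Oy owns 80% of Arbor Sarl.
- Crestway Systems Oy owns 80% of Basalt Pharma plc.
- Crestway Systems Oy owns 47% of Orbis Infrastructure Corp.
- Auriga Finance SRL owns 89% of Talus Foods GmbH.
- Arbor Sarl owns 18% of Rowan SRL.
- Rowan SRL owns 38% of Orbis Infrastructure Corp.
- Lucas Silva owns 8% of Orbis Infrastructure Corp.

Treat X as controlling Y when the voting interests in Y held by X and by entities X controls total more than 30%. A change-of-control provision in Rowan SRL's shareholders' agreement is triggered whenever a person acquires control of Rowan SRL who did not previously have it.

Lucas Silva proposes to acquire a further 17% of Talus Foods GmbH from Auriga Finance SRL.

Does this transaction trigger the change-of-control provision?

The purchase adds only to Lucas's holdings (Auriga's stake shrinks), so Lucas is the only person who could newly come to control Rowan.
Lucas holds 59% of Auriga, so Lucas controls Auriga.
Lucas holds 100% of Crestway, so Lucas controls Crestway.
Crestway holds 80% of Arbor, so Lucas controls Arbor.
Arbor and Auriga together hold 18% + 52% = 70% of Rowan, so Lucas controls Rowan.
So Lucas already controls Rowan before the transaction.
After the purchase, Lucas's direct stake in Talus rises to 7% + 17% = 24%, and Auriga's stake falls to 72%.
Lucas controlled Rowan already, so this is not a new person acquiring control; every other person's position is unchanged or reduced.
No new person acquires control, so the clause is not triggered.

No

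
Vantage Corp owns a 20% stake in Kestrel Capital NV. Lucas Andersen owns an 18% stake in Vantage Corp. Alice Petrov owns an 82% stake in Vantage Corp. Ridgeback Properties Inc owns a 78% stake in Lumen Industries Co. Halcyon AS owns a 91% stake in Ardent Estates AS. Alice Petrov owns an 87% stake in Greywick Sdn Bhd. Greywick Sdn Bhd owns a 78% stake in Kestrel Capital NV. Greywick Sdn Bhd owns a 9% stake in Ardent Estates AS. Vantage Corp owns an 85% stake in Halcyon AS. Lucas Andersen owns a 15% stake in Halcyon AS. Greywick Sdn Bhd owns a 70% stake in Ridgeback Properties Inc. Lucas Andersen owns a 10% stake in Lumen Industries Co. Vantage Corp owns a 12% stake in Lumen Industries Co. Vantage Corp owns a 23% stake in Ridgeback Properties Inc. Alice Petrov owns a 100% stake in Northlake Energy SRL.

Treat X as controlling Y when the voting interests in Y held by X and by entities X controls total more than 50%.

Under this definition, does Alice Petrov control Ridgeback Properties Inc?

Alice holds 87% of Greywick, so Alice controls Greywick.
Alice holds 82% of Vantage, so Alice controls Vantage.
Greywick and Vantage together hold 70% + 23% = 93% of Ridgeback, so Alice controls Ridgeback.

Yes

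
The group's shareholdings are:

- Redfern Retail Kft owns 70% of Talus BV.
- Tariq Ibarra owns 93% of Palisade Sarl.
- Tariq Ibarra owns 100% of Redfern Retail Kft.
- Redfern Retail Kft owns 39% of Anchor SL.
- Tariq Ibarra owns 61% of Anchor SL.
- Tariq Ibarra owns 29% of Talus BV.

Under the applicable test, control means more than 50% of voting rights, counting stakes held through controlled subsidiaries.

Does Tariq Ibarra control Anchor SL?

Tariq holds 100% of Redfern, so Tariq controls Redfern.
Redfern and Tariq together hold 39% + 61% = 100% of Anchor, so Tariq controls Anchor.

Yes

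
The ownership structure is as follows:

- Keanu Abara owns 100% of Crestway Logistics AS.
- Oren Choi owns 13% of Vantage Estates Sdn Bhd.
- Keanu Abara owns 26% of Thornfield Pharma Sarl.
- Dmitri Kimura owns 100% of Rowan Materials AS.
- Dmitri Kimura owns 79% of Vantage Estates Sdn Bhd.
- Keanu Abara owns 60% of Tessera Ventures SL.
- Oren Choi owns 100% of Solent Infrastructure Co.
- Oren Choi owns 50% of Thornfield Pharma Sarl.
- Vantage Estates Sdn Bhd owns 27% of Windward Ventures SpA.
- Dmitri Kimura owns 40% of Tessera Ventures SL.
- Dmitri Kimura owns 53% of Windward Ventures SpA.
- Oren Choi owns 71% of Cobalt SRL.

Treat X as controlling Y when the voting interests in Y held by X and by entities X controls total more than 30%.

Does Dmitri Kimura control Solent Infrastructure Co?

No

Dmitri holds 79% of Vantage, so Dmitri controls Vantage.
Dmitri and Vantage together hold 53% + 27% = 80% of Windward, so Dmitri controls Windward.
Dmitri holds 100% of Rowan, so Dmitri controls Rowan.
Dmitri holds 40% of Tessera, so Dmitri controls Tessera.
Neither Dmitri nor any entity Dmitri controls holds any voting interest in Solent.
So Dmitri does not control Solent.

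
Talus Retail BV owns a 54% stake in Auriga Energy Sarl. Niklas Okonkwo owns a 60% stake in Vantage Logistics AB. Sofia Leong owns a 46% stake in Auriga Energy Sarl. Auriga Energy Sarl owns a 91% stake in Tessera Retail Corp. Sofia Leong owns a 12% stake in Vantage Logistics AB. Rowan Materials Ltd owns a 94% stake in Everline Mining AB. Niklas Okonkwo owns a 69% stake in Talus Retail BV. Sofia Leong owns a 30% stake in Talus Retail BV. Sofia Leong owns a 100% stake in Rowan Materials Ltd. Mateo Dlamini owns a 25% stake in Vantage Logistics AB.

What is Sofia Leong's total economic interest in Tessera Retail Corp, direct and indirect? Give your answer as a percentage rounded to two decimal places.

Sofia reaches Tessera along 2 paths.
Via Talus → Auriga: 30% × 54% × 91% = 14.742%.
Via Auriga: 46% × 91% = 41.86%.
Total: 14.742% + 41.86% = 56.602%.
Rounded: 56.60%.

56.60%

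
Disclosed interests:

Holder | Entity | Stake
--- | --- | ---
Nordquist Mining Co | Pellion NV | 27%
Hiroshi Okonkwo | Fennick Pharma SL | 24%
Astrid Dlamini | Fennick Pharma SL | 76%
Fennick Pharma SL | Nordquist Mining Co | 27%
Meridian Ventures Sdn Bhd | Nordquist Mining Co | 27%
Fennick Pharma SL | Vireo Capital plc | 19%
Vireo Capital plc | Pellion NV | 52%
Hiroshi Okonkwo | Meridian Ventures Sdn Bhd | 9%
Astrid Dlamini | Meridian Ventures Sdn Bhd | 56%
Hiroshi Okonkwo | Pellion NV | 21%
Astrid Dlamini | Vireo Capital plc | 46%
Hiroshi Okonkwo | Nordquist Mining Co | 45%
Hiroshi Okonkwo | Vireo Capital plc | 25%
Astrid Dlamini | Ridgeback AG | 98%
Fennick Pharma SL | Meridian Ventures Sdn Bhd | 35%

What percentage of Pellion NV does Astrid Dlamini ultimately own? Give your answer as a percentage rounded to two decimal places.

Astrid reaches Pellion along 5 paths.
Via Fennick → Meridian → Nordquist: 76% × 35% × 27% × 27% = 1.93914%.
Via Meridian → Nordquist: 56% × 27% × 27% = 4.0824%.
Via Fennick → Nordquist: 76% × 27% × 27% = 5.5404%.
Via Vireo: 46% × 52% = 23.92%.
Via Fennick → Vireo: 76% × 19% × 52% = 7.5088%.
Total: 1.93914% + 4.0824% + 5.5404% + 23.92% + 7.5088% = 42.99074%.
Rounded: 42.99%.

42.99%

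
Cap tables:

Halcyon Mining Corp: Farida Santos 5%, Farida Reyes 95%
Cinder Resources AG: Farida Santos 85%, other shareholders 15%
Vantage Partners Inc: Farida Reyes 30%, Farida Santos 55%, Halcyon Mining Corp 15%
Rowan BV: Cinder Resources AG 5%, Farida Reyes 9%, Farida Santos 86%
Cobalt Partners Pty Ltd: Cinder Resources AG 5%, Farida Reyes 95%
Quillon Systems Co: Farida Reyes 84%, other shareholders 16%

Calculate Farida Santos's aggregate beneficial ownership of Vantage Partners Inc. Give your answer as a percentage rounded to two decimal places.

Farida Santos reaches Vantage along 2 paths.
Direct stake: 55% = 55%.
Via Halcyon: 5% × 15% = 0.75%.
Total: 55% + 0.75% = 55.75%.

55.75%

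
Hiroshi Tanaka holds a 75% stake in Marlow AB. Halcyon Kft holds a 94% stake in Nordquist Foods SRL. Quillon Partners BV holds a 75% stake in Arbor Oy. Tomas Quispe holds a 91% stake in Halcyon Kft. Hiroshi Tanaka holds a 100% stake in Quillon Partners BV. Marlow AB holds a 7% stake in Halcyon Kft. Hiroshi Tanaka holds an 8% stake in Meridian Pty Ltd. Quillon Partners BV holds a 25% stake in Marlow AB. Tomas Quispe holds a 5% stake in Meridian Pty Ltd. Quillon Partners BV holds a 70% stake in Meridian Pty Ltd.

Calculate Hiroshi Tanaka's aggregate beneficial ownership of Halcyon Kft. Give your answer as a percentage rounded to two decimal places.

Hiroshi reaches Halcyon along 2 paths.
Via Marlow: 75% × 7% = 5.25%.
Via Quillon → Marlow: 100% × 25% × 7% = 1.75%.
Total: 5.25% + 1.75% = 7%.
Rounded: 7.00%.

7.00%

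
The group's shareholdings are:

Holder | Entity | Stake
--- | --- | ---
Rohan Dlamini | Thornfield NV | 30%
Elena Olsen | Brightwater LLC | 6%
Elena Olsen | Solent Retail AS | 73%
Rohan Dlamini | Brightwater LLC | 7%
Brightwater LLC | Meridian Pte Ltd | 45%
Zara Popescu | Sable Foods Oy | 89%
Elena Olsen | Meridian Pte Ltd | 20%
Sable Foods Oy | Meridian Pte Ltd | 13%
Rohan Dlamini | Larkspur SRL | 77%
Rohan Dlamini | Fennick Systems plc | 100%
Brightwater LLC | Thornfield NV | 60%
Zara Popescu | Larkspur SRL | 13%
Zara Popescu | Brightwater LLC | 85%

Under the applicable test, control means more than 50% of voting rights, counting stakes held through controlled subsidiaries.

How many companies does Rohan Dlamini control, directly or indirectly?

Rohan holds 100% of Fennick, so Rohan controls Fennick.
Rohan holds 77% of Larkspur, so Rohan controls Larkspur.
No other company's threshold is met.
Rohan controls 2 companies.

2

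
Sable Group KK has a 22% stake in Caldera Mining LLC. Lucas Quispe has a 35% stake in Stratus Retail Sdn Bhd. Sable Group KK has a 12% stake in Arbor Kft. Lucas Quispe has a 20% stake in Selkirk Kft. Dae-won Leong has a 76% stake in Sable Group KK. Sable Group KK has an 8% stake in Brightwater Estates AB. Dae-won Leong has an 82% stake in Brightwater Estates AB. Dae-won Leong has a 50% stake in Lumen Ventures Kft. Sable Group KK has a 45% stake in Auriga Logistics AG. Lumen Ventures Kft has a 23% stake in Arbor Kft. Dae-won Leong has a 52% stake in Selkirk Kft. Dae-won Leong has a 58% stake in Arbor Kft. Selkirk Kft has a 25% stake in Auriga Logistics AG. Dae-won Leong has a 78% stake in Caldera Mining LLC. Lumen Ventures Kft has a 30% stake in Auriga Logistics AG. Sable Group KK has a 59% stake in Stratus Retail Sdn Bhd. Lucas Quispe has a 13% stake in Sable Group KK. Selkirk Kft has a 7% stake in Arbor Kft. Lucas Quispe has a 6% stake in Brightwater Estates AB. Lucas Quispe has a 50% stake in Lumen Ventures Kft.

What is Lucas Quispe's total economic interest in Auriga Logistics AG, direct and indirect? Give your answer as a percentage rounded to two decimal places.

25.85%

Lucas reaches Auriga along 3 paths.
Via Lumen: 50% × 30% = 15%.
Via Selkirk: 20% × 25% = 5%.
Via Sable: 13% × 45% = 5.85%.
Total: 15% + 5% + 5.85% = 25.85%.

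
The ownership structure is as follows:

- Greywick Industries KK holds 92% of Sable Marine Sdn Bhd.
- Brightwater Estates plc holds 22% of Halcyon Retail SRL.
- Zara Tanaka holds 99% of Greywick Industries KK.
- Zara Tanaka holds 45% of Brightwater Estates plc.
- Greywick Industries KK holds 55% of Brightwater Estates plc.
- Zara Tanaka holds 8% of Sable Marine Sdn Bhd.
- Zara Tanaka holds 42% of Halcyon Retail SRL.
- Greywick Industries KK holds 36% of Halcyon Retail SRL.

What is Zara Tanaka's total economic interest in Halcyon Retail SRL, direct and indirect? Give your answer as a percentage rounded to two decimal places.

Zara reaches Halcyon along 4 paths.
Via Greywick: 99% × 36% = 35.64%.
Direct stake: 42% = 42%.
Via Greywick → Brightwater: 99% × 55% × 22% = 11.979%.
Via Brightwater: 45% × 22% = 9.9%.
Total: 35.64% + 42% + 11.979% + 9.9% = 99.519%.
Rounded: 99.52%.

99.52%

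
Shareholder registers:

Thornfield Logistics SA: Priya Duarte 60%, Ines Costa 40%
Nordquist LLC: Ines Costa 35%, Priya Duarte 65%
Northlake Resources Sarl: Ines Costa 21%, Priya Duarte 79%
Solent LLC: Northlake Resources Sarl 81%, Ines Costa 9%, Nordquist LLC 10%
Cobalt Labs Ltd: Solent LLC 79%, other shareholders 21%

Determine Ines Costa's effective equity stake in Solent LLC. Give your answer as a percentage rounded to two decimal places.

Ines reaches Solent along 3 paths.
Via Northlake: 21% × 81% = 17.01%.
Direct stake: 9% = 9%.
Via Nordquist: 35% × 10% = 3.5%.
Total: 17.01% + 9% + 3.5% = 29.51%.

29.51%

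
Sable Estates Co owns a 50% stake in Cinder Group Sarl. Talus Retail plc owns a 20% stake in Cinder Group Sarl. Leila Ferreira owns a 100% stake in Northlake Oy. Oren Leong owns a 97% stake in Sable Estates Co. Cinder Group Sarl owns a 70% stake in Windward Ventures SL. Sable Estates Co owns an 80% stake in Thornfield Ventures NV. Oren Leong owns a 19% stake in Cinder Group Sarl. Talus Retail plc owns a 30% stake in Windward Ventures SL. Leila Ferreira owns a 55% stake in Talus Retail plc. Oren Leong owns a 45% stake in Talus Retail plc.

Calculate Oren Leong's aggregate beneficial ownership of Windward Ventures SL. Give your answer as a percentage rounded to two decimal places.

Oren reaches Windward along 4 paths.
Via Talus: 45% × 30% = 13.5%.
Via Talus → Cinder: 45% × 20% × 70% = 6.3%.
Via Sable → Cinder: 97% × 50% × 70% = 33.95%.
Via Cinder: 19% × 70% = 13.3%.
Total: 13.5% + 6.3% + 33.95% + 13.3% = 67.05%.

67.05%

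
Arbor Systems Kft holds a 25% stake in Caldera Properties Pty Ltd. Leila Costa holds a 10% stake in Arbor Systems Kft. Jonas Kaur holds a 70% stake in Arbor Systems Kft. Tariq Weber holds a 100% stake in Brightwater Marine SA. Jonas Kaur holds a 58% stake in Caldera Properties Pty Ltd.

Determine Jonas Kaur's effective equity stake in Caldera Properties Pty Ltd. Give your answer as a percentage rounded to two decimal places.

Jonas reaches Caldera along 2 paths.
Via Arbor: 70% × 25% = 17.5%.
Direct stake: 58% = 58%.
Total: 17.5% + 58% = 75.5%.
Rounded: 75.50%.

75.50%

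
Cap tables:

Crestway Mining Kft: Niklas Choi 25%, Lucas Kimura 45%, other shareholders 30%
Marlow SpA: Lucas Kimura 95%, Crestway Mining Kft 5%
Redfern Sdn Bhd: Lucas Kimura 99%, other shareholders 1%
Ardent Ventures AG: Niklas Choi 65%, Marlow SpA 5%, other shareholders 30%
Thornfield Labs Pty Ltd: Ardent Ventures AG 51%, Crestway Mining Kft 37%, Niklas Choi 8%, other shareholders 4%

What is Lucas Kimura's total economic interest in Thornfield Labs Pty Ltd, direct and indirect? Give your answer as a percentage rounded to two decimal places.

Lucas reaches Thornfield along 3 paths.
Via Marlow → Ardent: 95% × 5% × 51% = 2.4225%.
Via Crestway → Marlow → Ardent: 45% × 5% × 5% × 51% = 0.057375%.
Via Crestway: 45% × 37% = 16.65%.
Total: 2.4225% + 0.057375% + 16.65% = 19.129875%.
Rounded: 19.13%.

19.13%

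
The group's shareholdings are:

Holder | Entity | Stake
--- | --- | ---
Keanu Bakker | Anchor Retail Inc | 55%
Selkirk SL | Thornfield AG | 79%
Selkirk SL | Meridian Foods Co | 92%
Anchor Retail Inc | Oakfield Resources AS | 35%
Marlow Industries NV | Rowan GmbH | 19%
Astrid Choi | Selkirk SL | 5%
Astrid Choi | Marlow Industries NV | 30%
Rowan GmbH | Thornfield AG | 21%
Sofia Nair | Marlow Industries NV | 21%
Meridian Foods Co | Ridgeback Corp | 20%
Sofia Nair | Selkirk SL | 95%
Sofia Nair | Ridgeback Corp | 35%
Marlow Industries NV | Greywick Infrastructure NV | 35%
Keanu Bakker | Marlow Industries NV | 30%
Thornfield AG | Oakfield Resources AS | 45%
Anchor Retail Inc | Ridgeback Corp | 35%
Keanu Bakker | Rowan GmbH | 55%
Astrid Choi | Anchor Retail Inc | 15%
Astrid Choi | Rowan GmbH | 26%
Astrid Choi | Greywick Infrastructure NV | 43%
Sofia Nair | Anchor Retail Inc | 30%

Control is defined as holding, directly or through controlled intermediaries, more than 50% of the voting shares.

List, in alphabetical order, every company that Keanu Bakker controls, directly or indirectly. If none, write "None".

Keanu holds 55% of Rowan, so Keanu controls Rowan.
Keanu holds 55% of Anchor, so Keanu controls Anchor.
No other company's threshold is met.

Anchor Retail Inc, Rowan GmbH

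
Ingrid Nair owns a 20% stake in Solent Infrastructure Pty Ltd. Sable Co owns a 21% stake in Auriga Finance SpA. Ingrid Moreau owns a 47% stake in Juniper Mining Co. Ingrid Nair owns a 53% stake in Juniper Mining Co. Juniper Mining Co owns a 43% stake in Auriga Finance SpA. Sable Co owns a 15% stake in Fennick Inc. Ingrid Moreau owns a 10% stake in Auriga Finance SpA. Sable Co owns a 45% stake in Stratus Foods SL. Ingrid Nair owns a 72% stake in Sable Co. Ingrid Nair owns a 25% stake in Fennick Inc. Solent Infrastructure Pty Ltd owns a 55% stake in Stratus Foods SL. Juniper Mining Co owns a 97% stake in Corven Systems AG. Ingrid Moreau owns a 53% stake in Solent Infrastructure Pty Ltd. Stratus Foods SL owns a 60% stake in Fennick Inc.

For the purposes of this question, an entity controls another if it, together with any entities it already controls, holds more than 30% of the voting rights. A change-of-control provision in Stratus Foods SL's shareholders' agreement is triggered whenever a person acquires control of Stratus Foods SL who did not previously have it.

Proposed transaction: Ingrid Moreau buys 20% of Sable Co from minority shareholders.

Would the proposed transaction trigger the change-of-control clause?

The purchase changes only Ingrid Moreau's holdings, so Ingrid Moreau is the only person who could newly come to control Stratus.
Ingrid Moreau holds 53% of Solent, so Ingrid Moreau controls Solent.
Solent holds 55% of Stratus, so Ingrid Moreau controls Stratus.
So Ingrid Moreau already controls Stratus before the transaction.
After the purchase, Ingrid Moreau holds 20% of Sable directly.
Ingrid Moreau controlled Stratus already, so this is not a new person acquiring control; every other person's position is unchanged or reduced.
No new person acquires control, so the clause is not triggered.

No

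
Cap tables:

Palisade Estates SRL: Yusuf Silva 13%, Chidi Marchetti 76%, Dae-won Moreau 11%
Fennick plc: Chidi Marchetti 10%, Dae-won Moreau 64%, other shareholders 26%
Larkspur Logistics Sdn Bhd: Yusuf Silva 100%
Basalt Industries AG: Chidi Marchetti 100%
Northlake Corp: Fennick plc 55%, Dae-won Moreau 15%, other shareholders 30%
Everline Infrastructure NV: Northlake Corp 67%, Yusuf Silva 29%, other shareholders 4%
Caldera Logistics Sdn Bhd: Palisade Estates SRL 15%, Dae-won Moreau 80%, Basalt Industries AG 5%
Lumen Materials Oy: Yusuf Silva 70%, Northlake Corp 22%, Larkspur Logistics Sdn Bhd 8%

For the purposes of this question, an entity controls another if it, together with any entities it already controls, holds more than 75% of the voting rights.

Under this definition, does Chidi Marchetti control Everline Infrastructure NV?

No

Chidi holds 76% of Palisade, so Chidi controls Palisade.
Chidi holds 100% of Basalt, so Chidi controls Basalt.
Neither Chidi nor any entity Chidi controls holds any voting interest in Everline.
So Chidi does not control Everline.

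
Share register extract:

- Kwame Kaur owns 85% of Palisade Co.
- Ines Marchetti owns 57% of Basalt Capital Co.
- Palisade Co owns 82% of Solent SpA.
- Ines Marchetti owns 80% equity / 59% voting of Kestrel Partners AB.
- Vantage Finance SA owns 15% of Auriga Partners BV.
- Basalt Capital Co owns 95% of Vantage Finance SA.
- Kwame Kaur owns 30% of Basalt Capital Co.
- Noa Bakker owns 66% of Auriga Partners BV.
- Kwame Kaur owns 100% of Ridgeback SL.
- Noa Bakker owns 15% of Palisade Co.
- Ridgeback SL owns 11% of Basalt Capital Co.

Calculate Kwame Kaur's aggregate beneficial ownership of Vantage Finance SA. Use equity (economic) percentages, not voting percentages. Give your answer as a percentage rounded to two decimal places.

Kwame reaches Vantage along 2 paths.
Via Basalt: 30% × 95% = 28.5%.
Via Ridgeback → Basalt: 100% × 11% × 95% = 10.45%.
Total: 28.5% + 10.45% = 38.95%.

38.95%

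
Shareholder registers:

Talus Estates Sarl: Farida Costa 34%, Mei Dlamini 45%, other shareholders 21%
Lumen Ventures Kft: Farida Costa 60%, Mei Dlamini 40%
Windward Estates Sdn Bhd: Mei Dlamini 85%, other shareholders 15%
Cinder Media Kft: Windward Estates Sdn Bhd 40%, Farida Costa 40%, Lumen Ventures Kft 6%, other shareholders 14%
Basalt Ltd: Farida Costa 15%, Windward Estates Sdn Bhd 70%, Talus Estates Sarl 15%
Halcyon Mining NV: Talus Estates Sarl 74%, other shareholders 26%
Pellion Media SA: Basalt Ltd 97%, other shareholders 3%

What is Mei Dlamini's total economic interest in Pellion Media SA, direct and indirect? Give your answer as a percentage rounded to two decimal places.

Mei reaches Pellion along 2 paths.
Via Windward → Basalt: 85% × 70% × 97% = 57.715%.
Via Talus → Basalt: 45% × 15% × 97% = 6.5475%.
Total: 57.715% + 6.5475% = 64.2625%.
Rounded: 64.26%.

64.26%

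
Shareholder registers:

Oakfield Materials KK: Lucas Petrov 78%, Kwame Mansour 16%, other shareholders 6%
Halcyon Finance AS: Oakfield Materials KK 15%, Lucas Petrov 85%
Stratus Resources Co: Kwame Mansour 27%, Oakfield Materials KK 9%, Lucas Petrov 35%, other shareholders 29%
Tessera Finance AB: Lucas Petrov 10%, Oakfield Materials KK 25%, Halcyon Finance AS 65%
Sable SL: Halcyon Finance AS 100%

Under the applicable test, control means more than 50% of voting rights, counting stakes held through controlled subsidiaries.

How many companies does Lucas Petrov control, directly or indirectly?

4

Lucas holds 78% of Oakfield, so Lucas controls Oakfield.
Oakfield and Lucas together hold 15% + 85% = 100% of Halcyon, so Lucas controls Halcyon.
Lucas and Oakfield and Halcyon together hold 10% + 25% + 65% = 100% of Tessera, so Lucas controls Tessera.
Halcyon holds 100% of Sable, so Lucas controls Sable.
No other company's threshold is met.
Lucas controls 4 companies.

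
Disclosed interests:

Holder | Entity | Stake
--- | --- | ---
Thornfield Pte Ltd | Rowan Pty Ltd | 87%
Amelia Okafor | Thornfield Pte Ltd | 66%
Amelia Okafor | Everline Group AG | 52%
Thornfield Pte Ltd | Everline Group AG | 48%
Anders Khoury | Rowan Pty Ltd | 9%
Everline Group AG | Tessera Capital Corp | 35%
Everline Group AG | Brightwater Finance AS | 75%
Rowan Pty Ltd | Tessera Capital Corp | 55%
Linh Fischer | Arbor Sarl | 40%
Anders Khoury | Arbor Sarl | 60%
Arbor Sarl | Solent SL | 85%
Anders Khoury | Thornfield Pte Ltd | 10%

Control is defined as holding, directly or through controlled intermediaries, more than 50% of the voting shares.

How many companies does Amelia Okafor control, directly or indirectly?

Amelia holds 66% of Thornfield, so Amelia controls Thornfield.
Thornfield holds 87% of Rowan, so Amelia controls Rowan.
Amelia and Thornfield together hold 52% + 48% = 100% of Everline, so Amelia controls Everline.
Everline and Rowan together hold 35% + 55% = 90% of Tessera, so Amelia controls Tessera.
Everline holds 75% of Brightwater, so Amelia controls Brightwater.
No other company's threshold is met.
Amelia controls 5 companies.

5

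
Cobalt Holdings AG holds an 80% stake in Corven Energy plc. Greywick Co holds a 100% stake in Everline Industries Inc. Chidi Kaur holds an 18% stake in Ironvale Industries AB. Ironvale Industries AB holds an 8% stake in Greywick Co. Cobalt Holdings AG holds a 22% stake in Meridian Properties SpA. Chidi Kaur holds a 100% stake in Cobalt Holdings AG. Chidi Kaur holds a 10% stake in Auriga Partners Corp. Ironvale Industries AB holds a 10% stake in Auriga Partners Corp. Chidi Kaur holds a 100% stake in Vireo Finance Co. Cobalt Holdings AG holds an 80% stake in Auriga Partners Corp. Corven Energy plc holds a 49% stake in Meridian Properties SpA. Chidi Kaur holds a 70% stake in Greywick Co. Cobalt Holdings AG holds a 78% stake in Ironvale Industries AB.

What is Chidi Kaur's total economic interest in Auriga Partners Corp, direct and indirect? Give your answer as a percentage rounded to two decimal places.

Chidi reaches Auriga along 4 paths.
Via Cobalt: 100% × 80% = 80%.
Direct stake: 10% = 10%.
Via Cobalt → Ironvale: 100% × 78% × 10% = 7.8%.
Via Ironvale: 18% × 10% = 1.8%.
Total: 80% + 10% + 7.8% + 1.8% = 99.6%.
Rounded: 99.60%.

99.60%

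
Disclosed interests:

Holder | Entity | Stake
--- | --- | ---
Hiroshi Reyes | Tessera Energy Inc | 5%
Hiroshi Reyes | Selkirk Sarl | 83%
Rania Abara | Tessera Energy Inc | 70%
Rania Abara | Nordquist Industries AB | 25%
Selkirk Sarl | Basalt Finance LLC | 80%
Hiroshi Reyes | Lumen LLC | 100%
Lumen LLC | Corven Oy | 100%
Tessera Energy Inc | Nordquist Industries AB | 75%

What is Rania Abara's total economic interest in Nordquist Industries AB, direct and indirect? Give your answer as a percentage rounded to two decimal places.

Rania reaches Nordquist along 2 paths.
Via Tessera: 70% × 75% = 52.5%.
Direct stake: 25% = 25%.
Total: 52.5% + 25% = 77.5%.
Rounded: 77.50%.

77.50%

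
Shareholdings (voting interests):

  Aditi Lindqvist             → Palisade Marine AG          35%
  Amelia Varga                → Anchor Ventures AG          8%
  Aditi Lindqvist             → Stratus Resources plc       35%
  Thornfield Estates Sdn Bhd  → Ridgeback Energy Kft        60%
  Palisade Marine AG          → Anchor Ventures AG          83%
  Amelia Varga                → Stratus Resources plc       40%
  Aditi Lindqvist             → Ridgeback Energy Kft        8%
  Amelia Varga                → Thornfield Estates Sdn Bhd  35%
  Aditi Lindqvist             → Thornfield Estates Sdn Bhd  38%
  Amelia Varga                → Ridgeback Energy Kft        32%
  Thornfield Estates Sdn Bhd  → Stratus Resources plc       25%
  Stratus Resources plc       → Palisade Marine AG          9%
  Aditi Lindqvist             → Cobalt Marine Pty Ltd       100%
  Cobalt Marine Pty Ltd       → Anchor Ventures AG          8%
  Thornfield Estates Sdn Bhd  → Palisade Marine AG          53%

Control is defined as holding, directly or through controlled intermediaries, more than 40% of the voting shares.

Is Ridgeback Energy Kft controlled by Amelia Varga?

No

Amelia's largest direct stake is 40% in Stratus, which does not meet the threshold, so Amelia controls no company.
In Ridgeback, Amelia's side holds only 32%, not > 40%.
So Amelia does not control Ridgeback.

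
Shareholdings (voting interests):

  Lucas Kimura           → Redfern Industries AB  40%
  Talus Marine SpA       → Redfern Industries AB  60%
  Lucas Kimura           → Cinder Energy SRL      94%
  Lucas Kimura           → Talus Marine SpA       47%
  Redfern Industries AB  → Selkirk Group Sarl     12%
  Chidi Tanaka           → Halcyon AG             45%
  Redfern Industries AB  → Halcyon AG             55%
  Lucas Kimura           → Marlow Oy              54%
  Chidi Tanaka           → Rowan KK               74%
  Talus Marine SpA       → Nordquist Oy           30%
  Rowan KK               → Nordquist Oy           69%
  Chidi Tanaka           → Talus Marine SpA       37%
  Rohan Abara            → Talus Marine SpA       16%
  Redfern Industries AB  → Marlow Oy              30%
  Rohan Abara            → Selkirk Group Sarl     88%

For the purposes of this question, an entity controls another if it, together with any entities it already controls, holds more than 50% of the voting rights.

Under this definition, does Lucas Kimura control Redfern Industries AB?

No

Lucas holds 94% of Cinder, so Lucas controls Cinder.
Lucas holds 54% of Marlow, so Lucas controls Marlow.
In Redfern, Lucas's side holds only 40%, not > 50%.
So Lucas does not control Redfern.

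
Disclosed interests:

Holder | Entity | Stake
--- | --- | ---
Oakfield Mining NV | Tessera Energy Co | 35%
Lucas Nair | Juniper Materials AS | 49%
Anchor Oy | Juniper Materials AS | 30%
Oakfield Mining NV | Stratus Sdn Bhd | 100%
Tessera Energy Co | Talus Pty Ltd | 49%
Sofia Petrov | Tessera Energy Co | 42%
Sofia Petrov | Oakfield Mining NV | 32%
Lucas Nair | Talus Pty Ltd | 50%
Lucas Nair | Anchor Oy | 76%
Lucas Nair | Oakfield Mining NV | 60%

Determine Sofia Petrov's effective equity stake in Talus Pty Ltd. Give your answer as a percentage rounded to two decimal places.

26.07%

Sofia reaches Talus along 2 paths.
Via Tessera: 42% × 49% = 20.58%.
Via Oakfield → Tessera: 32% × 35% × 49% = 5.488%.
Total: 20.58% + 5.488% = 26.068%.
Rounded: 26.07%.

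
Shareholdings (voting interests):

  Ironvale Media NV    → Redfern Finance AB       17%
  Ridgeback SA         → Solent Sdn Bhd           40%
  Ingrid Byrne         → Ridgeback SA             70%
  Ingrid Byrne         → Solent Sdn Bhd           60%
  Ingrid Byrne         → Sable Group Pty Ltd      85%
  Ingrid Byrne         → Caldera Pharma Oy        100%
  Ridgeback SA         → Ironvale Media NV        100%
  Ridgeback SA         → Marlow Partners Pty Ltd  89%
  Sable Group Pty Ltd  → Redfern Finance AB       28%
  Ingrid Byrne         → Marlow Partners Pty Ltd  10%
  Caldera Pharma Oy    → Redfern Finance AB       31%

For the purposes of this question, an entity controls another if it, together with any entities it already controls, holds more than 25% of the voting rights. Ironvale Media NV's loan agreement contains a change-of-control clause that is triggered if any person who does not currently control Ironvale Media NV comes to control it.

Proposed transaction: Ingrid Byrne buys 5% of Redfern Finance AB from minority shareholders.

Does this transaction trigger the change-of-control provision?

No

The purchase changes only Ingrid's holdings, so Ingrid is the only person who could newly come to control Ironvale.
Ingrid holds 70% of Ridgeback, so Ingrid controls Ridgeback.
Ridgeback holds 100% of Ironvale, so Ingrid controls Ironvale.
So Ingrid already controls Ironvale before the transaction.
After the purchase, Ingrid holds 5% of Redfern directly.
Ingrid controlled Ironvale already, so this is not a new person acquiring control; every other person's position is unchanged or reduced.
No new person acquires control, so the clause is not triggered.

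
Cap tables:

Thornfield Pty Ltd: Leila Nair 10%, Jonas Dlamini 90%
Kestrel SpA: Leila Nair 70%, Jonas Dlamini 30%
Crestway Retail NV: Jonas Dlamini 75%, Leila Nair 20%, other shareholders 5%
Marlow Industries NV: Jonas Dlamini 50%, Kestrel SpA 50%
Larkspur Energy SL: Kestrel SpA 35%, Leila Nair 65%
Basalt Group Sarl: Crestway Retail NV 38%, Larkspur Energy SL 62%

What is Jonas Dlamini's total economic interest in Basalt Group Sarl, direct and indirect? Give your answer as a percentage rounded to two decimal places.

Jonas reaches Basalt along 2 paths.
Via Crestway: 75% × 38% = 28.5%.
Via Kestrel → Larkspur: 30% × 35% × 62% = 6.51%.
Total: 28.5% + 6.51% = 35.01%.

35.01%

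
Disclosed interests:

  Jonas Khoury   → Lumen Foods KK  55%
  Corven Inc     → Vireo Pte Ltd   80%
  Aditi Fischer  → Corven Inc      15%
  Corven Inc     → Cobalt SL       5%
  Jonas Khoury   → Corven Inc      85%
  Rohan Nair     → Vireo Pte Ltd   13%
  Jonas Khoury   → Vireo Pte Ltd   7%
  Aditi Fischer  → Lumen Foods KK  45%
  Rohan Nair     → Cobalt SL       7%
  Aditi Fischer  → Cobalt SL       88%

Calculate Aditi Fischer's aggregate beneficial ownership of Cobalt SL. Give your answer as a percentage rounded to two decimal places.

Aditi reaches Cobalt along 2 paths.
Via Corven: 15% × 5% = 0.75%.
Direct stake: 88% = 88%.
Total: 0.75% + 88% = 88.75%.

88.75%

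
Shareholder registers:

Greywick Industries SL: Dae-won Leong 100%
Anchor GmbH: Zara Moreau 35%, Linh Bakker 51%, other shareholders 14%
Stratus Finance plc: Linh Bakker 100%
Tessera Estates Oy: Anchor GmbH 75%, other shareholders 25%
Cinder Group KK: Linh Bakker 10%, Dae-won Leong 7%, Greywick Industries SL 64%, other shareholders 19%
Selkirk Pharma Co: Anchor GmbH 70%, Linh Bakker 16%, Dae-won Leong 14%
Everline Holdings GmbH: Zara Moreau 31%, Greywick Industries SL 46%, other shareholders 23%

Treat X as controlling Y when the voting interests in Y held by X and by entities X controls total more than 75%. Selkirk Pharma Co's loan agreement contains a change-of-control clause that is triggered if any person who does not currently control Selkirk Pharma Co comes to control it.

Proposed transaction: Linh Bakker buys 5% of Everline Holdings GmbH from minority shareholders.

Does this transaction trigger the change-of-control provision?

No

The purchase changes only Linh's holdings, so Linh is the only person who could newly come to control Selkirk.
Linh holds 100% of Stratus, so Linh controls Stratus.
In Selkirk, Linh's side holds only 16%, not > 75%.
So before the transaction, Linh does not control Selkirk.
After the purchase, Linh holds 5% of Everline directly.
Linh's side now holds 5% of Everline, not > 75%, so Linh still does not control Everline.
After the transaction, Linh's side holds 16% of Selkirk, not > 75%, so Linh still does not control Selkirk.
No new person acquires control, so the clause is not triggered.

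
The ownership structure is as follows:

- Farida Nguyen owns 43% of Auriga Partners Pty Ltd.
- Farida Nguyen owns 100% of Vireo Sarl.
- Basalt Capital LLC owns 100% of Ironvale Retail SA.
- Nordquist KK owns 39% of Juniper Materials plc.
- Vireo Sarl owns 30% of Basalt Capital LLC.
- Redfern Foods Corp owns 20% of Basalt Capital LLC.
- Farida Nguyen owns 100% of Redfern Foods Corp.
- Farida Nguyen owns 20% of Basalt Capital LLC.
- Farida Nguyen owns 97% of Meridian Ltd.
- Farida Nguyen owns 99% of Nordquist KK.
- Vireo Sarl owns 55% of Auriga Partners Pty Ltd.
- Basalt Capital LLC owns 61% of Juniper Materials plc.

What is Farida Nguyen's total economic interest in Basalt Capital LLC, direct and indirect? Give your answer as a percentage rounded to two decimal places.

70.00%

Farida reaches Basalt along 3 paths.
Direct stake: 20% = 20%.
Via Vireo: 100% × 30% = 30%.
Via Redfern: 100% × 20% = 20%.
Total: 20% + 30% + 20% = 70%.
Rounded: 70.00%.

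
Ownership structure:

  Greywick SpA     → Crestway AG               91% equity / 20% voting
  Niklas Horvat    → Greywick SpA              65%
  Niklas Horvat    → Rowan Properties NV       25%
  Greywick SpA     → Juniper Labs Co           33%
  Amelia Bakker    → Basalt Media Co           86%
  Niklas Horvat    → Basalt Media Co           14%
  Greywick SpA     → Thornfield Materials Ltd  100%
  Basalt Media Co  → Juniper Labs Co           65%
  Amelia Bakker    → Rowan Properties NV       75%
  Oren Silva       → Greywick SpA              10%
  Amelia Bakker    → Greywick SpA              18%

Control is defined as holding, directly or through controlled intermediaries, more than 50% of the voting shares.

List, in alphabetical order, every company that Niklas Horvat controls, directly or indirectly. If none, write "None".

Niklas holds 65% of Greywick, so Niklas controls Greywick.
Greywick holds 100% of Thornfield, so Niklas controls Thornfield.
No other company's threshold is met.

Greywick SpA, Thornfield Materials Ltd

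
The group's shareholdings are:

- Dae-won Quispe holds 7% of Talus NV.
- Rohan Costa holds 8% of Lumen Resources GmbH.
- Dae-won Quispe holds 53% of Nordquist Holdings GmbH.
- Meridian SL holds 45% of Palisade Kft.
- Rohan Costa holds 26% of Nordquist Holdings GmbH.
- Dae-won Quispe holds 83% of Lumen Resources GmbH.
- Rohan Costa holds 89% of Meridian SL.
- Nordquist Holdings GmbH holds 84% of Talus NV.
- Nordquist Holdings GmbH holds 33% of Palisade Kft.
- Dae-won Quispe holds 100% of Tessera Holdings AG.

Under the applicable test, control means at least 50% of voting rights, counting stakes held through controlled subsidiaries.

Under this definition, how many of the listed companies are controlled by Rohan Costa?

Rohan holds 89% of Meridian, so Rohan controls Meridian.
No other company's threshold is met.
Rohan controls 1 company.

1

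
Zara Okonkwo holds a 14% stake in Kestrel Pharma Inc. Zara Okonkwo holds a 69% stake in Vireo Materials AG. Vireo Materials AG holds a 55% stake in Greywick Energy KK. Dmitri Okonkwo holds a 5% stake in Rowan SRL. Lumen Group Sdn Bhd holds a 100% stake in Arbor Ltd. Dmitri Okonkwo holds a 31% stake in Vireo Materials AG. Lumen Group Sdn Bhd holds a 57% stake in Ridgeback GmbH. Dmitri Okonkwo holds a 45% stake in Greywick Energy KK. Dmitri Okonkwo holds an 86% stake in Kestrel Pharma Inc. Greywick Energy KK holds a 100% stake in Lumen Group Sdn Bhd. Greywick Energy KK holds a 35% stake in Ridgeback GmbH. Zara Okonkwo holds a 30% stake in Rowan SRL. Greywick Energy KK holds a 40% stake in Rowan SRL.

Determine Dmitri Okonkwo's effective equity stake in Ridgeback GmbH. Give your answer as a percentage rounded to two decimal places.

57.09%

Dmitri reaches Ridgeback along 4 paths.
Via Vireo → Greywick: 31% × 55% × 35% = 5.9675%.
Via Greywick: 45% × 35% = 15.75%.
Via Vireo → Greywick → Lumen: 31% × 55% × 100% × 57% = 9.7185%.
Via Greywick → Lumen: 45% × 100% × 57% = 25.65%.
Total: 5.9675% + 15.75% + 9.7185% + 25.65% = 57.086%.
Rounded: 57.09%.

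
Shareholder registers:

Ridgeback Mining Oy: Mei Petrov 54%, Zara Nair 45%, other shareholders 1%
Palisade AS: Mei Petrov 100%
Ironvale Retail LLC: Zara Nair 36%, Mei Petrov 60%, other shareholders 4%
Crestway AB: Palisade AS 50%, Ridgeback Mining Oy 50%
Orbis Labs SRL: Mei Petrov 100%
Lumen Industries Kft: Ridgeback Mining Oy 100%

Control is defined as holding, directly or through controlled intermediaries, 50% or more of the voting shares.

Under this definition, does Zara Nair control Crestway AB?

No

Zara's largest direct stake is 45% in Ridgeback, which does not meet the threshold, so Zara controls no company.
Neither Zara nor any entity Zara controls holds any voting interest in Crestway.
So Zara does not control Crestway.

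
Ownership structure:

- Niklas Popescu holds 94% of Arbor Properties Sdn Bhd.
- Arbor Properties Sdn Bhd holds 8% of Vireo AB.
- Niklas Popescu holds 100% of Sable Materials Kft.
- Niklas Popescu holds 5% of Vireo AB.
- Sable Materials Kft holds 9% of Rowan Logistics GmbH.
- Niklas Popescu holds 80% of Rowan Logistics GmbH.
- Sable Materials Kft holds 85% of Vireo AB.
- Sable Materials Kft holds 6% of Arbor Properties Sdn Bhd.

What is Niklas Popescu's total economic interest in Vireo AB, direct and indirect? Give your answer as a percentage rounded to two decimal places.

98.00%

Niklas reaches Vireo along 4 paths.
Via Sable → Arbor: 100% × 6% × 8% = 0.48%.
Via Arbor: 94% × 8% = 7.52%.
Direct stake: 5% = 5%.
Via Sable: 100% × 85% = 85%.
Total: 0.48% + 7.52% + 5% + 85% = 98%.
Rounded: 98.00%.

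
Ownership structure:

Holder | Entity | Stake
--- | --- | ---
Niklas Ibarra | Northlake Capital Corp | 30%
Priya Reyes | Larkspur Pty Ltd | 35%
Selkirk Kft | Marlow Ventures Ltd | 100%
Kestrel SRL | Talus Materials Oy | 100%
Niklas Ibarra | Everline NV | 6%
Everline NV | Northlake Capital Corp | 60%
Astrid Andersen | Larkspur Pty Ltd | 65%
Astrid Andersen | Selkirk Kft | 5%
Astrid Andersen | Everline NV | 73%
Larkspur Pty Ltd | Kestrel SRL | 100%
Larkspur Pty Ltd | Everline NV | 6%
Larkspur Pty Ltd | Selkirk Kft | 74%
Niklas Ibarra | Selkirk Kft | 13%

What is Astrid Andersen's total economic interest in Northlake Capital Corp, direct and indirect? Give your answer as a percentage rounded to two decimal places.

46.14%

Astrid reaches Northlake along 2 paths.
Via Larkspur → Everline: 65% × 6% × 60% = 2.34%.
Via Everline: 73% × 60% = 43.8%.
Total: 2.34% + 43.8% = 46.14%.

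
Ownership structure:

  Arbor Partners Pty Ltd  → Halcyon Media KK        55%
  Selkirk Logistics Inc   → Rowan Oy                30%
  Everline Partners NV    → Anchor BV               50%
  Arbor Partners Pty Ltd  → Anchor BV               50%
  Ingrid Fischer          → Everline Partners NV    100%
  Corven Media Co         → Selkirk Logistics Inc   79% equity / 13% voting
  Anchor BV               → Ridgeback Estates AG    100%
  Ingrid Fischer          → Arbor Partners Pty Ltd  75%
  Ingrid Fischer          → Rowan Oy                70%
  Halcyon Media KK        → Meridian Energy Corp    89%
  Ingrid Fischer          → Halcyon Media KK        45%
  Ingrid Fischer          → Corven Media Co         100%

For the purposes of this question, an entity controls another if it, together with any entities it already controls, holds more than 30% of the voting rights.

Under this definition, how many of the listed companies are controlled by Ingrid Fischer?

Ingrid holds 100% of Corven, so Ingrid controls Corven.
Ingrid holds 100% of Everline, so Ingrid controls Everline.
Ingrid holds 75% of Arbor, so Ingrid controls Arbor.
Ingrid holds 70% of Rowan, so Ingrid controls Rowan.
Arbor and Ingrid together hold 55% + 45% = 100% of Halcyon, so Ingrid controls Halcyon.
Arbor and Everline together hold 50% + 50% = 100% of Anchor, so Ingrid controls Anchor.
Halcyon holds 89% of Meridian, so Ingrid controls Meridian.
Anchor holds 100% of Ridgeback, so Ingrid controls Ridgeback.
No other company's threshold is met.
Ingrid controls 8 companies.

8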